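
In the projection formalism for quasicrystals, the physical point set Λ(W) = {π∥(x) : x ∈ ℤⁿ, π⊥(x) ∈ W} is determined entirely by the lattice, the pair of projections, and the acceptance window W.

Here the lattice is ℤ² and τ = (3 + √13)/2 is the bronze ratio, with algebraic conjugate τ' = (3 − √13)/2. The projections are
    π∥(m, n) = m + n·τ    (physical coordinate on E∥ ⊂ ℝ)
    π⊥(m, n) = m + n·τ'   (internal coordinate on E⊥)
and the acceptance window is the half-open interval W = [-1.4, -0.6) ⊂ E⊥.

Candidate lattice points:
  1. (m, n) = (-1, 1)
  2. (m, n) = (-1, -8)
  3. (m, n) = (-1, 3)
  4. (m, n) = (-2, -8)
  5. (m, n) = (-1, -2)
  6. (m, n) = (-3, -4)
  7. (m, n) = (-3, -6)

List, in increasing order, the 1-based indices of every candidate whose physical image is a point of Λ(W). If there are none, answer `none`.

1, 7

Numerically τ ≈ 3.302776 and τ' = −1/τ ≈ -0.302776.
#1 (-1,1): internal coord -1 + (1)·τ' = -1.302776; -1.302776 ∈ [-1.4, -0.6) → IN Λ
#2 (-1,-8): internal coord -1 + (-8)·τ' = +1.422205; +1.422205 ∉ [-1.4, -0.6) → out
#3 (-1,3): internal coord -1 + (3)·τ' = -1.908327; -1.908327 ∉ [-1.4, -0.6) → out
#4 (-2,-8): internal coord -2 + (-8)·τ' = +0.422205; +0.422205 ∉ [-1.4, -0.6) → out
#5 (-1,-2): internal coord -1 + (-2)·τ' = -0.394449; -0.394449 ∉ [-1.4, -0.6) → out
#6 (-3,-4): internal coord -3 + (-4)·τ' = -1.788897; -1.788897 ∉ [-1.4, -0.6) → out
#7 (-3,-6): internal coord -3 + (-6)·τ' = -1.183346; -1.183346 ∈ [-1.4, -0.6) → IN Λ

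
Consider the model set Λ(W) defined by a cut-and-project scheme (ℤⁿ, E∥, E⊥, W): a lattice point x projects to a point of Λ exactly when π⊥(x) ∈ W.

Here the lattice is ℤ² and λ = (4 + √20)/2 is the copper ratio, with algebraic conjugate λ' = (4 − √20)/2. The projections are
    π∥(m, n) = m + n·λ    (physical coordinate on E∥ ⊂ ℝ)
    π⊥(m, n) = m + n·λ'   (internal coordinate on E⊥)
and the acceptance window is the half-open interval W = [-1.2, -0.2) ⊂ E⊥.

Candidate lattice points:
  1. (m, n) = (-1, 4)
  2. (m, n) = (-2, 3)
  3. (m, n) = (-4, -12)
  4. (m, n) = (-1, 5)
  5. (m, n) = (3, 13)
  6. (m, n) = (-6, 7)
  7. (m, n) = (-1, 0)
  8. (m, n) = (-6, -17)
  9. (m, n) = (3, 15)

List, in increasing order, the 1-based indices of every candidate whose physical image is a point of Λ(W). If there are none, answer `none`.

3, 7, 9

Numerically λ ≈ 4.23607 and λ' = −1/λ ≈ -0.23607.
#1 (-1,4): internal coord -1 + (4)·λ' = -1.94427; -1.94427 ∉ [-1.2, -0.2) → out
#2 (-2,3): internal coord -2 + (3)·λ' = -2.70820; -2.70820 ∉ [-1.2, -0.2) → out
#3 (-4,-12): internal coord -4 + (-12)·λ' = -1.16718; -1.16718 ∈ [-1.2, -0.2) → IN Λ
#4 (-1,5): internal coord -1 + (5)·λ' = -2.18034; -2.18034 ∉ [-1.2, -0.2) → out
#5 (3,13): internal coord 3 + (13)·λ' = -0.06888; -0.06888 ∉ [-1.2, -0.2) → out
#6 (-6,7): internal coord -6 + (7)·λ' = -7.65248; -7.65248 ∉ [-1.2, -0.2) → out
#7 (-1,0): internal coord -1 + (0)·λ' = -1.00000; -1.00000 ∈ [-1.2, -0.2) → IN Λ
#8 (-6,-17): internal coord -6 + (-17)·λ' = -1.98684; -1.98684 ∉ [-1.2, -0.2) → out
#9 (3,15): internal coord 3 + (15)·λ' = -0.54102; -0.54102 ∈ [-1.2, -0.2) → IN Λ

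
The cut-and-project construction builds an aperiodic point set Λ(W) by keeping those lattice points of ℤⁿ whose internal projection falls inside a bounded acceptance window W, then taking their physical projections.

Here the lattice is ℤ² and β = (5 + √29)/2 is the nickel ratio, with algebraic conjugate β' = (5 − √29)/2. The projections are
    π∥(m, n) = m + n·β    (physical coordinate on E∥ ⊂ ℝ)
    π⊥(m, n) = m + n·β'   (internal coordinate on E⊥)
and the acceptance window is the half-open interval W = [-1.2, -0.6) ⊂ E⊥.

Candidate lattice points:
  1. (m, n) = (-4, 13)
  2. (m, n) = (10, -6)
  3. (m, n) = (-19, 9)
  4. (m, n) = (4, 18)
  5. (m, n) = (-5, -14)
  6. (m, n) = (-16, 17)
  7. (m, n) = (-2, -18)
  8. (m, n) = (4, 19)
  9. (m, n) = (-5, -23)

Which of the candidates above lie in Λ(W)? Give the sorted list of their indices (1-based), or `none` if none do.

none

β' = (5−√29)/2 ≈ -0.192582.
candidate 1: (m,n)=(-4,13) → π∥ = -4+13·β ≈ 63.503571, π⊥ = -4+13·β' ≈ -6.503571 ∉ [-1.2, -0.6) ⇒ out
candidate 2: (m,n)=(10,-6) → π∥ = 10-6·β ≈ -21.155494, π⊥ = 10-6·β' ≈ 11.155494 ∉ [-1.2, -0.6) ⇒ out
candidate 3: (m,n)=(-19,9) → π∥ = -19+9·β ≈ 27.733242, π⊥ = -19+9·β' ≈ -20.733242 ∉ [-1.2, -0.6) ⇒ out
candidate 4: (m,n)=(4,18) → π∥ = 4+18·β ≈ 97.466483, π⊥ = 4+18·β' ≈ 0.533517 ∉ [-1.2, -0.6) ⇒ out
candidate 5: (m,n)=(-5,-14) → π∥ = -5-14·β ≈ -77.696154, π⊥ = -5-14·β' ≈ -2.303846 ∉ [-1.2, -0.6) ⇒ out
candidate 6: (m,n)=(-16,17) → π∥ = -16+17·β ≈ 72.273901, π⊥ = -16+17·β' ≈ -19.273901 ∉ [-1.2, -0.6) ⇒ out
candidate 7: (m,n)=(-2,-18) → π∥ = -2-18·β ≈ -95.466483, π⊥ = -2-18·β' ≈ 1.466483 ∉ [-1.2, -0.6) ⇒ out
candidate 8: (m,n)=(4,19) → π∥ = 4+19·β ≈ 102.659066, π⊥ = 4+19·β' ≈ 0.340934 ∉ [-1.2, -0.6) ⇒ out
candidate 9: (m,n)=(-5,-23) → π∥ = -5-23·β ≈ -124.429395, π⊥ = -5-23·β' ≈ -0.570605 ∉ [-1.2, -0.6) ⇒ out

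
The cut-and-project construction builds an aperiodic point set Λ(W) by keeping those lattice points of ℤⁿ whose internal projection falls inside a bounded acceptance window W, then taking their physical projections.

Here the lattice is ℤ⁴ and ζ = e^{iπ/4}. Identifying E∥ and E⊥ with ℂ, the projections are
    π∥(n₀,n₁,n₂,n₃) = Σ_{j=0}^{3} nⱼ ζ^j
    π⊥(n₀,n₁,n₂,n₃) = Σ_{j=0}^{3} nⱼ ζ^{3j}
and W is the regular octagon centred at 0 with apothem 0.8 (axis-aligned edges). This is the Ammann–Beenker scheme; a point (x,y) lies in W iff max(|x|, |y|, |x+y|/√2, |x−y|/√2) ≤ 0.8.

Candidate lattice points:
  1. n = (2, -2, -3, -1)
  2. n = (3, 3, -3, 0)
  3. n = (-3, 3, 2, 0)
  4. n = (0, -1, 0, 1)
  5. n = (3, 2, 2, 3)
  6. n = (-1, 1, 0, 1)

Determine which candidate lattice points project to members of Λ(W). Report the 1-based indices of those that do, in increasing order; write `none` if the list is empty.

Internal map: ζ^{3j} for j=0..3 gives (1,0), (−√2/2,√2/2), (0,−1), (√2/2,√2/2).
candidate 1: n = (2, -2, -3, -1) → π⊥ ≈ (+2.70711, +0.87868); max(|x|,|y|,|x±y|/√2) = 2.70711 > 0.8 ⇒ ∉ W
candidate 2: n = (3, 3, -3, 0) → π⊥ ≈ (+0.87868, +5.12132); max(|x|,|y|,|x±y|/√2) = 5.12132 > 0.8 ⇒ ∉ W
candidate 3: n = (-3, 3, 2, 0) → π⊥ ≈ (-5.12132, +0.12132); max(|x|,|y|,|x±y|/√2) = 5.12132 > 0.8 ⇒ ∉ W
candidate 4: n = (0, -1, 0, 1) → π⊥ ≈ (+1.41421, +0.00000); max(|x|,|y|,|x±y|/√2) = 1.41421 > 0.8 ⇒ ∉ W
candidate 5: n = (3, 2, 2, 3) → π⊥ ≈ (+3.70711, +1.53553); max(|x|,|y|,|x±y|/√2) = 3.70711 > 0.8 ⇒ ∉ W
candidate 6: n = (-1, 1, 0, 1) → π⊥ ≈ (-1.00000, +1.41421); max(|x|,|y|,|x±y|/√2) = 1.70711 > 0.8 ⇒ ∉ W

none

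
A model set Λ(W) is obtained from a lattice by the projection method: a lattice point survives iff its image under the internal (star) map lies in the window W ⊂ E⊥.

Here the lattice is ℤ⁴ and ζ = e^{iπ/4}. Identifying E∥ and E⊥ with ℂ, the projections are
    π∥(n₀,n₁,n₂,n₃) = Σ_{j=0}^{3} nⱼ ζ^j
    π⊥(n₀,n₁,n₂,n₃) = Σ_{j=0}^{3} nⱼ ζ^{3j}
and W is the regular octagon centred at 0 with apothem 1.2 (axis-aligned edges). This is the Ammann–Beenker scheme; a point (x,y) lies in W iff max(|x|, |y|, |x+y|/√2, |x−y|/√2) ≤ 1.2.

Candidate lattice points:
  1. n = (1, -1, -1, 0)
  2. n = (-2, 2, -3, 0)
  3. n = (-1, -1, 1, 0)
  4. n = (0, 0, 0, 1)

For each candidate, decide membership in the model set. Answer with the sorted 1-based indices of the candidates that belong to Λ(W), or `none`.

4

Internal map: ζ^{3j} for j=0..3 gives (1,0), (−√2/2,√2/2), (0,−1), (√2/2,√2/2).
candidate 1: n = (1, -1, -1, 0) → π⊥ ≈ (+1.7071, +0.2929); max(|x|,|y|,|x±y|/√2) = 1.7071 > 1.2 ⇒ ∉ W
candidate 2: n = (-2, 2, -3, 0) → π⊥ ≈ (-3.4142, +4.4142); max(|x|,|y|,|x±y|/√2) = 5.5355 > 1.2 ⇒ ∉ W
candidate 3: n = (-1, -1, 1, 0) → π⊥ ≈ (-0.2929, -1.7071); max(|x|,|y|,|x±y|/√2) = 1.7071 > 1.2 ⇒ ∉ W
candidate 4: n = (0, 0, 0, 1) → π⊥ ≈ (+0.7071, +0.7071); max(|x|,|y|,|x±y|/√2) = 1.0000 ≤ 1.2 ⇒ ∈ W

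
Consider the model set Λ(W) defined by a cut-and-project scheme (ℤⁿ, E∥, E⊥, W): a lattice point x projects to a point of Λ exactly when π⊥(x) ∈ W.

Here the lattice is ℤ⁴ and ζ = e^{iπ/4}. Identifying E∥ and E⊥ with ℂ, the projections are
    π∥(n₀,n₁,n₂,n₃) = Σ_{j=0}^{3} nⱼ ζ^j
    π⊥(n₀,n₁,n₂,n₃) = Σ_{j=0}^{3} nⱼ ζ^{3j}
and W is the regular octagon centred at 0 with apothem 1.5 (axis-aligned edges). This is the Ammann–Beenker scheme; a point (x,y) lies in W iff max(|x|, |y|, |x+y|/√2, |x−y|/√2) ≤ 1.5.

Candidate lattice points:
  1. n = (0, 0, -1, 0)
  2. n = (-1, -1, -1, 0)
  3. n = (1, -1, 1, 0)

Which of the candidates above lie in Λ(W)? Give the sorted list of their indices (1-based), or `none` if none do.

1, 2

Internal map: ζ^{3j} for j=0..3 gives (1,0), (−√2/2,√2/2), (0,−1), (√2/2,√2/2).
candidate 1: n = (0, 0, -1, 0) → π⊥ ≈ (+0.00000, +1.00000); max(|x|,|y|,|x±y|/√2) = 1.00000 ≤ 1.5 ⇒ ∈ W
candidate 2: n = (-1, -1, -1, 0) → π⊥ ≈ (-0.29289, +0.29289); max(|x|,|y|,|x±y|/√2) = 0.41421 ≤ 1.5 ⇒ ∈ W
candidate 3: n = (1, -1, 1, 0) → π⊥ ≈ (+1.70711, -1.70711); max(|x|,|y|,|x±y|/√2) = 2.41421 > 1.5 ⇒ ∉ W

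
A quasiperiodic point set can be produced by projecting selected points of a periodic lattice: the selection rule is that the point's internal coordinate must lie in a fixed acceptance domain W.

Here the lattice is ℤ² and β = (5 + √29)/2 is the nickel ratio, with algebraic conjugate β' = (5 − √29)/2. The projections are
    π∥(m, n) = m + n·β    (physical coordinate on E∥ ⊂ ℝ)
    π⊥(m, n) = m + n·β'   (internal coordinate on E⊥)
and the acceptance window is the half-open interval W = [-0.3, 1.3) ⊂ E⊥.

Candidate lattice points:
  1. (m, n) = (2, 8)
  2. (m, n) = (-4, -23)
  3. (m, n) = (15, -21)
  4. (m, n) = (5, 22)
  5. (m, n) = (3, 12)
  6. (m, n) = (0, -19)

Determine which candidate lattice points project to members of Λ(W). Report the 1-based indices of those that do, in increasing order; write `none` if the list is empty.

1, 2, 4, 5

β' = (5−√29)/2 ≈ -0.192582.
[1] lift (2,8): star map gives 0.459341; window check -0.3 ≤ 0.459341 < 1.3 is true → IN Λ
[2] lift (-4,-23): star map gives 0.429395; window check -0.3 ≤ 0.429395 < 1.3 is true → IN Λ
[3] lift (15,-21): star map gives 19.044230; window check -0.3 ≤ 19.044230 < 1.3 is false → out
[4] lift (5,22): star map gives 0.763187; window check -0.3 ≤ 0.763187 < 1.3 is true → IN Λ
[5] lift (3,12): star map gives 0.689011; window check -0.3 ≤ 0.689011 < 1.3 is true → IN Λ
[6] lift (0,-19): star map gives 3.659066; window check -0.3 ≤ 3.659066 < 1.3 is false → out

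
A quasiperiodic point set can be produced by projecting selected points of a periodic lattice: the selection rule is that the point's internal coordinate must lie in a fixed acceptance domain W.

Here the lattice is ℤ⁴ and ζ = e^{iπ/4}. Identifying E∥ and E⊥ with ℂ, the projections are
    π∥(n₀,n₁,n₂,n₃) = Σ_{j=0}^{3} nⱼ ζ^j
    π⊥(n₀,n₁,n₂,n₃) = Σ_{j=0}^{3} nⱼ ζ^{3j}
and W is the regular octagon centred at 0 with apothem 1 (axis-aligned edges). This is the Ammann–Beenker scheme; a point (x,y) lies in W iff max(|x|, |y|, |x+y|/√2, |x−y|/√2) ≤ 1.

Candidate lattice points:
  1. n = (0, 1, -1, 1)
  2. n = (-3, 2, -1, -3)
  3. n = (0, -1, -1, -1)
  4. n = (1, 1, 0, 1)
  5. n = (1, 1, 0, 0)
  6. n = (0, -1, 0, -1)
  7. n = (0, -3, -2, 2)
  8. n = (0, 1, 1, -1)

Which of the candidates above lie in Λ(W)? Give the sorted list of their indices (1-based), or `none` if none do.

3, 5

Internal map: ζ^{3j} for j=0..3 gives (1,0), (−√2/2,√2/2), (0,−1), (√2/2,√2/2).
#1 (0, 1, -1, 1): internal (0.0000, 2.4142); octagon support 2.4142 vs apothem 1 → ∉ W
#2 (-3, 2, -1, -3): internal (-6.5355, 0.2929); octagon support 6.5355 vs apothem 1 → ∉ W
#3 (0, -1, -1, -1): internal (0.0000, -0.4142); octagon support 0.4142 vs apothem 1 → ∈ W
#4 (1, 1, 0, 1): internal (1.0000, 1.4142); octagon support 1.7071 vs apothem 1 → ∉ W
#5 (1, 1, 0, 0): internal (0.2929, 0.7071); octagon support 0.7071 vs apothem 1 → ∈ W
#6 (0, -1, 0, -1): internal (0.0000, -1.4142); octagon support 1.4142 vs apothem 1 → ∉ W
#7 (0, -3, -2, 2): internal (3.5355, 1.2929); octagon support 3.5355 vs apothem 1 → ∉ W
#8 (0, 1, 1, -1): internal (-1.4142, -1.0000); octagon support 1.7071 vs apothem 1 → ∉ W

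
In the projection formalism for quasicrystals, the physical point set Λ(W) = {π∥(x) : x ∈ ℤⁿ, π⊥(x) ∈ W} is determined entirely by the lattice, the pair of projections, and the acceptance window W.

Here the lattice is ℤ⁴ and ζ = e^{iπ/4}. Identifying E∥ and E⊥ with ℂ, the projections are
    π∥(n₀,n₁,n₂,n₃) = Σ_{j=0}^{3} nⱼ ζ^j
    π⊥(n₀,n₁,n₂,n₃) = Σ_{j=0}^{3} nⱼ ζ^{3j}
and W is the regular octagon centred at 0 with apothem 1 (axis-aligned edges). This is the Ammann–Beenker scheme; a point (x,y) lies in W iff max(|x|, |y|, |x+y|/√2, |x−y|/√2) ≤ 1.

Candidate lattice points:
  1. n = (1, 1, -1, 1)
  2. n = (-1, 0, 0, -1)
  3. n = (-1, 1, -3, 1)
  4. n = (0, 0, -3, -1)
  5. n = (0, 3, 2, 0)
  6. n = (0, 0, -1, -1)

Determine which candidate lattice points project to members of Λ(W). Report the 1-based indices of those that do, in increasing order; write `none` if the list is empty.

With ζ = e^{iπ/4} the internal vectors are ζ^0,ζ^3,ζ^6,ζ^9.
candidate 1: n = (1, 1, -1, 1) → π⊥ ≈ (+1.000000, +2.414214); max(|x|,|y|,|x±y|/√2) = 2.414214 > 1 ⇒ ∉ W
candidate 2: n = (-1, 0, 0, -1) → π⊥ ≈ (-1.707107, -0.707107); max(|x|,|y|,|x±y|/√2) = 1.707107 > 1 ⇒ ∉ W
candidate 3: n = (-1, 1, -3, 1) → π⊥ ≈ (-1.000000, +4.414214); max(|x|,|y|,|x±y|/√2) = 4.414214 > 1 ⇒ ∉ W
candidate 4: n = (0, 0, -3, -1) → π⊥ ≈ (-0.707107, +2.292893); max(|x|,|y|,|x±y|/√2) = 2.292893 > 1 ⇒ ∉ W
candidate 5: n = (0, 3, 2, 0) → π⊥ ≈ (-2.121320, +0.121320); max(|x|,|y|,|x±y|/√2) = 2.121320 > 1 ⇒ ∉ W
candidate 6: n = (0, 0, -1, -1) → π⊥ ≈ (-0.707107, +0.292893); max(|x|,|y|,|x±y|/√2) = 0.707107 ≤ 1 ⇒ ∈ W

6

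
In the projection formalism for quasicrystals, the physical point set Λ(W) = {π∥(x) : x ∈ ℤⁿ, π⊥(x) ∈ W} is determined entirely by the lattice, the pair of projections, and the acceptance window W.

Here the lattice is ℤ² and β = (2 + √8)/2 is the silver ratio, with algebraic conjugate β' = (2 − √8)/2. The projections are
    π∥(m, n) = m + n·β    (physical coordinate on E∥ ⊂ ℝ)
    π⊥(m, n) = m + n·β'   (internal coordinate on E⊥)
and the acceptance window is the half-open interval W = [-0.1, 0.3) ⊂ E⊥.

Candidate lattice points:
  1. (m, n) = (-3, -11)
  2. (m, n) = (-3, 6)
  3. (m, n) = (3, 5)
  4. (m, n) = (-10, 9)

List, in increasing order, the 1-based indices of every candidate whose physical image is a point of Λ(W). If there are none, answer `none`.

none

Numerically β ≈ 2.41421 and β' = −1/β ≈ -0.41421.
candidate 1: (m,n)=(-3,-11) → π∥ = -3-11·β ≈ -29.55635, π⊥ = -3-11·β' ≈ 1.55635 ∉ [-0.1, 0.3) ⇒ out
candidate 2: (m,n)=(-3,6) → π∥ = -3+6·β ≈ 11.48528, π⊥ = -3+6·β' ≈ -5.48528 ∉ [-0.1, 0.3) ⇒ out
candidate 3: (m,n)=(3,5) → π∥ = 3+5·β ≈ 15.07107, π⊥ = 3+5·β' ≈ 0.92893 ∉ [-0.1, 0.3) ⇒ out
candidate 4: (m,n)=(-10,9) → π∥ = -10+9·β ≈ 11.72792, π⊥ = -10+9·β' ≈ -13.72792 ∉ [-0.1, 0.3) ⇒ out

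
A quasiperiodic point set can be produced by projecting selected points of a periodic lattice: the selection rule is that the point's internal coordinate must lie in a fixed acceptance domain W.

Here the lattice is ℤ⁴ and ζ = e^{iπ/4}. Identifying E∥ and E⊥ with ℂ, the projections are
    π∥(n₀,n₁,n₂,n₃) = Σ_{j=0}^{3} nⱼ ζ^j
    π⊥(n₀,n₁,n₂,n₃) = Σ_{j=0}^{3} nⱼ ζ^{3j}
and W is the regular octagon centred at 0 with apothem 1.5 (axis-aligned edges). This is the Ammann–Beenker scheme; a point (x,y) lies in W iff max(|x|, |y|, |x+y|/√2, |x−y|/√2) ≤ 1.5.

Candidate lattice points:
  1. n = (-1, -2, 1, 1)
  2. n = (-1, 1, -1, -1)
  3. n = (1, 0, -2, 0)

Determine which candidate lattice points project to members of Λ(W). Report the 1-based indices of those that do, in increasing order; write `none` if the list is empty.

none

With ζ = e^{iπ/4} the internal vectors are ζ^0,ζ^3,ζ^6,ζ^9.
#1 (-1, -2, 1, 1): internal (1.12132, -1.70711); octagon support 2.00000 vs apothem 1.5 → ∉ W
#2 (-1, 1, -1, -1): internal (-2.41421, 1.00000); octagon support 2.41421 vs apothem 1.5 → ∉ W
#3 (1, 0, -2, 0): internal (1.00000, 2.00000); octagon support 2.12132 vs apothem 1.5 → ∉ W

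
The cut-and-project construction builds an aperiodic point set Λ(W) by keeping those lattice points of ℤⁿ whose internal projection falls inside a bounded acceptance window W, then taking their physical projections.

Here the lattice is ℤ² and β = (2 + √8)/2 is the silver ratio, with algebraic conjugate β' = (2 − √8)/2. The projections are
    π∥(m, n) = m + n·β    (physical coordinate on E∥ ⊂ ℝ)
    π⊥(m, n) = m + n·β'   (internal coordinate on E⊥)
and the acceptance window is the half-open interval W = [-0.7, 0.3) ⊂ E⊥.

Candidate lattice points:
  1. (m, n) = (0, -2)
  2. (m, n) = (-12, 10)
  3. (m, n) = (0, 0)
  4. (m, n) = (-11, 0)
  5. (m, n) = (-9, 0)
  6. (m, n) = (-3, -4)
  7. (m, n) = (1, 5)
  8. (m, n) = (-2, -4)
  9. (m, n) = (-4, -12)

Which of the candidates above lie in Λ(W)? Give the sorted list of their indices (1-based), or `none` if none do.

3, 8

Numerically β ≈ 2.414214 and β' = −1/β ≈ -0.414214.
#1 (0,-2): internal coord 0 + (-2)·β' = +0.828427; +0.828427 ∉ [-0.7, 0.3) → out
#2 (-12,10): internal coord -12 + (10)·β' = -16.142136; -16.142136 ∉ [-0.7, 0.3) → out
#3 (0,0): internal coord 0 + (0)·β' = +0.000000; +0.000000 ∈ [-0.7, 0.3) → IN Λ
#4 (-11,0): internal coord -11 + (0)·β' = -11.000000; -11.000000 ∉ [-0.7, 0.3) → out
#5 (-9,0): internal coord -9 + (0)·β' = -9.000000; -9.000000 ∉ [-0.7, 0.3) → out
#6 (-3,-4): internal coord -3 + (-4)·β' = -1.343146; -1.343146 ∉ [-0.7, 0.3) → out
#7 (1,5): internal coord 1 + (5)·β' = -1.071068; -1.071068 ∉ [-0.7, 0.3) → out
#8 (-2,-4): internal coord -2 + (-4)·β' = -0.343146; -0.343146 ∈ [-0.7, 0.3) → IN Λ
#9 (-4,-12): internal coord -4 + (-12)·β' = +0.970563; +0.970563 ∉ [-0.7, 0.3) → out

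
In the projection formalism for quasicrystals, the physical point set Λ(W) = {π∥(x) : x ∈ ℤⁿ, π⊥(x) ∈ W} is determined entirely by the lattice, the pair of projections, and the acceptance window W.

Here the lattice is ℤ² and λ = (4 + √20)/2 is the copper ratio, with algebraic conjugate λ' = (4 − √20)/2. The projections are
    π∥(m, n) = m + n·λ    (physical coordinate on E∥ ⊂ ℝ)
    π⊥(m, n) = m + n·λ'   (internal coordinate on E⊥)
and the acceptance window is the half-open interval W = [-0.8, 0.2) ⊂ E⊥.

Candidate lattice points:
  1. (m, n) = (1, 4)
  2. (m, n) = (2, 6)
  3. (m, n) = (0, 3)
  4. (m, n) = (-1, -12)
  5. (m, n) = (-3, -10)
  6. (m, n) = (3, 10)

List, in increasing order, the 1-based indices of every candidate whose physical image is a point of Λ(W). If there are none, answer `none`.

Numerically λ ≈ 4.23607 and λ' = −1/λ ≈ -0.23607.
candidate 1: (m,n)=(1,4) → π∥ = 1+4·λ ≈ 17.94427, π⊥ = 1+4·λ' ≈ 0.05573 ∈ [-0.8, 0.2) ⇒ IN Λ
candidate 2: (m,n)=(2,6) → π∥ = 2+6·λ ≈ 27.41641, π⊥ = 2+6·λ' ≈ 0.58359 ∉ [-0.8, 0.2) ⇒ out
candidate 3: (m,n)=(0,3) → π∥ = 0+3·λ ≈ 12.70820, π⊥ = 0+3·λ' ≈ -0.70820 ∈ [-0.8, 0.2) ⇒ IN Λ
candidate 4: (m,n)=(-1,-12) → π∥ = -1-12·λ ≈ -51.83282, π⊥ = -1-12·λ' ≈ 1.83282 ∉ [-0.8, 0.2) ⇒ out
candidate 5: (m,n)=(-3,-10) → π∥ = -3-10·λ ≈ -45.36068, π⊥ = -3-10·λ' ≈ -0.63932 ∈ [-0.8, 0.2) ⇒ IN Λ
candidate 6: (m,n)=(3,10) → π∥ = 3+10·λ ≈ 45.36068, π⊥ = 3+10·λ' ≈ 0.63932 ∉ [-0.8, 0.2) ⇒ out

1, 3, 5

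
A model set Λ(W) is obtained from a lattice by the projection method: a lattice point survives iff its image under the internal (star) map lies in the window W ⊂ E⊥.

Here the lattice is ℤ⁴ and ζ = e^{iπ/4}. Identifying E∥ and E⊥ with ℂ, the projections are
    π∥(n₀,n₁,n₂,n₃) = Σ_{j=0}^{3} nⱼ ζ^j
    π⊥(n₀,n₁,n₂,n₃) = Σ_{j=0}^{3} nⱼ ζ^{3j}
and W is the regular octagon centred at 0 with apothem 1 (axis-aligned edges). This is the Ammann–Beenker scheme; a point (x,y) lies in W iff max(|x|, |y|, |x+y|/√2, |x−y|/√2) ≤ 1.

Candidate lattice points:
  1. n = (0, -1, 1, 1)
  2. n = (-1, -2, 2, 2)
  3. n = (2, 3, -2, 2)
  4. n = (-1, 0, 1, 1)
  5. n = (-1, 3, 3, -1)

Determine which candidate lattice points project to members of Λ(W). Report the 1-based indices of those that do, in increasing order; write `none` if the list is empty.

4

Internal map: ζ^{3j} for j=0..3 gives (1,0), (−√2/2,√2/2), (0,−1), (√2/2,√2/2).
#1 (0, -1, 1, 1): internal (1.41421, -1.00000); octagon support 1.70711 vs apothem 1 → ∉ W
#2 (-1, -2, 2, 2): internal (1.82843, -2.00000); octagon support 2.70711 vs apothem 1 → ∉ W
#3 (2, 3, -2, 2): internal (1.29289, 5.53553); octagon support 5.53553 vs apothem 1 → ∉ W
#4 (-1, 0, 1, 1): internal (-0.29289, -0.29289); octagon support 0.41421 vs apothem 1 → ∈ W
#5 (-1, 3, 3, -1): internal (-3.82843, -1.58579); octagon support 3.82843 vs apothem 1 → ∉ W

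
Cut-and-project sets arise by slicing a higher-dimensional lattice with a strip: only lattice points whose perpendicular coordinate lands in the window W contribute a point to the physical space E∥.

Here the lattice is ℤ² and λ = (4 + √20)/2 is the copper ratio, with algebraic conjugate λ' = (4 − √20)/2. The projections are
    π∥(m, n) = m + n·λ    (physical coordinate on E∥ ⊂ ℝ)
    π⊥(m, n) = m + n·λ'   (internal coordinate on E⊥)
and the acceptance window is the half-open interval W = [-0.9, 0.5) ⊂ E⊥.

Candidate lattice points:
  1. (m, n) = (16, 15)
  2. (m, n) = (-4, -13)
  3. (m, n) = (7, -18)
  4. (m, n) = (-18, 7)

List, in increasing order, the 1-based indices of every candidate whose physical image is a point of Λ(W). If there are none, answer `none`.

none

Compute λ' = (4−√20)/2 = -0.23607, so π⊥(m,n) = m -0.23607·n.
[1] lift (16,15): star map gives 12.45898; window check -0.9 ≤ 12.45898 < 0.5 is false → out
[2] lift (-4,-13): star map gives -0.93112; window check -0.9 ≤ -0.93112 < 0.5 is false → out
[3] lift (7,-18): star map gives 11.24922; window check -0.9 ≤ 11.24922 < 0.5 is false → out
[4] lift (-18,7): star map gives -19.65248; window check -0.9 ≤ -19.65248 < 0.5 is false → out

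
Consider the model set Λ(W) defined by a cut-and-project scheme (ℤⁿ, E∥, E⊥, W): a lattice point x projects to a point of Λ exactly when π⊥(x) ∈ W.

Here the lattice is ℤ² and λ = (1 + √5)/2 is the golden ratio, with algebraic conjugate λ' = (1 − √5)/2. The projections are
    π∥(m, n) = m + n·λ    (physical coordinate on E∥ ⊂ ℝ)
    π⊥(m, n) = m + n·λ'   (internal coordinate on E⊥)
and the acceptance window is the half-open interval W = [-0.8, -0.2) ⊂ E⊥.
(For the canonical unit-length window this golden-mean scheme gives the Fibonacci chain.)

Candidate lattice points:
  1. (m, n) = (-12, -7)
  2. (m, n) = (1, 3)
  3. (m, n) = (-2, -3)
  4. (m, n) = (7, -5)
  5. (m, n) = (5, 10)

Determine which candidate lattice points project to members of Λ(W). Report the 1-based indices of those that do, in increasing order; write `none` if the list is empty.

none

Compute λ' = (1−√5)/2 = -0.618034, so π⊥(m,n) = m -0.618034·n.
#1 (-12,-7): internal coord -12 + (-7)·λ' = -7.673762; -7.673762 ∉ [-0.8, -0.2) → out
#2 (1,3): internal coord 1 + (3)·λ' = -0.854102; -0.854102 ∉ [-0.8, -0.2) → out
#3 (-2,-3): internal coord -2 + (-3)·λ' = -0.145898; -0.145898 ∉ [-0.8, -0.2) → out
#4 (7,-5): internal coord 7 + (-5)·λ' = +10.090170; +10.090170 ∉ [-0.8, -0.2) → out
#5 (5,10): internal coord 5 + (10)·λ' = -1.180340; -1.180340 ∉ [-0.8, -0.2) → out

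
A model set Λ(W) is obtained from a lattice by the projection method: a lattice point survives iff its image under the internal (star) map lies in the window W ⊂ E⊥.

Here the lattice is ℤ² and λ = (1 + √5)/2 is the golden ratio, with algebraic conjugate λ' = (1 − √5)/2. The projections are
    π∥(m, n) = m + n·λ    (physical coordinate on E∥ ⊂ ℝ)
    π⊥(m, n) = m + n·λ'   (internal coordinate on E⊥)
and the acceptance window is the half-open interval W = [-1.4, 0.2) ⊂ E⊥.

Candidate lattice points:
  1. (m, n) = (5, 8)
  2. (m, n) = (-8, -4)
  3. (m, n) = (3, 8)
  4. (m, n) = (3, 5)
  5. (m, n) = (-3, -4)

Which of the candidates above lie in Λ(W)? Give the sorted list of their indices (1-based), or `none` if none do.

λ' = (1−√5)/2 ≈ -0.618034.
#1 (5,8): internal coord 5 + (8)·λ' = +0.055728; +0.055728 ∈ [-1.4, 0.2) → IN Λ
#2 (-8,-4): internal coord -8 + (-4)·λ' = -5.527864; -5.527864 ∉ [-1.4, 0.2) → out
#3 (3,8): internal coord 3 + (8)·λ' = -1.944272; -1.944272 ∉ [-1.4, 0.2) → out
#4 (3,5): internal coord 3 + (5)·λ' = -0.090170; -0.090170 ∈ [-1.4, 0.2) → IN Λ
#5 (-3,-4): internal coord -3 + (-4)·λ' = -0.527864; -0.527864 ∈ [-1.4, 0.2) → IN Λ

1, 4, 5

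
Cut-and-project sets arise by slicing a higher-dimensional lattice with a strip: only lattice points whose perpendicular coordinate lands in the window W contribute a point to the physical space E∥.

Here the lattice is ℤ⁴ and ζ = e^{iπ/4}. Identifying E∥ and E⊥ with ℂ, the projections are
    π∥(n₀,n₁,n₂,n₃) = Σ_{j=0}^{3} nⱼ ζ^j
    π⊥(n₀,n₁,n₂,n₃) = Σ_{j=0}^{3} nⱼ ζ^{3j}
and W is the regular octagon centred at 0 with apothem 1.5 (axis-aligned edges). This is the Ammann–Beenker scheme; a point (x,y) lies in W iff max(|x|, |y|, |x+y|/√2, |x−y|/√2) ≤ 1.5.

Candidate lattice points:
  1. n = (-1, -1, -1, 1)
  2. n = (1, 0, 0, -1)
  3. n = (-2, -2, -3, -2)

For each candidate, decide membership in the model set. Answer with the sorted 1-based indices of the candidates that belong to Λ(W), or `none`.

1, 2

With ζ = e^{iπ/4} the internal vectors are ζ^0,ζ^3,ζ^6,ζ^9.
candidate 1: n = (-1, -1, -1, 1) → π⊥ ≈ (+0.414214, +1.000000); max(|x|,|y|,|x±y|/√2) = 1.000000 ≤ 1.5 ⇒ ∈ W
candidate 2: n = (1, 0, 0, -1) → π⊥ ≈ (+0.292893, -0.707107); max(|x|,|y|,|x±y|/√2) = 0.707107 ≤ 1.5 ⇒ ∈ W
candidate 3: n = (-2, -2, -3, -2) → π⊥ ≈ (-2.000000, +0.171573); max(|x|,|y|,|x±y|/√2) = 2.000000 > 1.5 ⇒ ∉ W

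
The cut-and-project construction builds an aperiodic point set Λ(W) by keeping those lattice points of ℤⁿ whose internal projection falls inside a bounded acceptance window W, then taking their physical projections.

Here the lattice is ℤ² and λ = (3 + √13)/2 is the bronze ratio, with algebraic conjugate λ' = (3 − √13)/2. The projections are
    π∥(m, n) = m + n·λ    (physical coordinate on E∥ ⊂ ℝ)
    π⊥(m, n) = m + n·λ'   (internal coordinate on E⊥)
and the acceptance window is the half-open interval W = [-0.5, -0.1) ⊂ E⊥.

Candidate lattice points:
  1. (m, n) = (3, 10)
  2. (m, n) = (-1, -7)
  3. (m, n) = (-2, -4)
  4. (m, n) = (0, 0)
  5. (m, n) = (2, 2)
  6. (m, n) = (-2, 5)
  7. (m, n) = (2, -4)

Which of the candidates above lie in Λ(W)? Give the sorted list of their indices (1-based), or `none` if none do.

Numerically λ ≈ 3.3028 and λ' = −1/λ ≈ -0.3028.
#1 (3,10): internal coord 3 + (10)·λ' = -0.0278; -0.0278 ∉ [-0.5, -0.1) → out
#2 (-1,-7): internal coord -1 + (-7)·λ' = +1.1194; +1.1194 ∉ [-0.5, -0.1) → out
#3 (-2,-4): internal coord -2 + (-4)·λ' = -0.7889; -0.7889 ∉ [-0.5, -0.1) → out
#4 (0,0): internal coord 0 + (0)·λ' = +0.0000; +0.0000 ∉ [-0.5, -0.1) → out
#5 (2,2): internal coord 2 + (2)·λ' = +1.3944; +1.3944 ∉ [-0.5, -0.1) → out
#6 (-2,5): internal coord -2 + (5)·λ' = -3.5139; -3.5139 ∉ [-0.5, -0.1) → out
#7 (2,-4): internal coord 2 + (-4)·λ' = +3.2111; +3.2111 ∉ [-0.5, -0.1) → out

none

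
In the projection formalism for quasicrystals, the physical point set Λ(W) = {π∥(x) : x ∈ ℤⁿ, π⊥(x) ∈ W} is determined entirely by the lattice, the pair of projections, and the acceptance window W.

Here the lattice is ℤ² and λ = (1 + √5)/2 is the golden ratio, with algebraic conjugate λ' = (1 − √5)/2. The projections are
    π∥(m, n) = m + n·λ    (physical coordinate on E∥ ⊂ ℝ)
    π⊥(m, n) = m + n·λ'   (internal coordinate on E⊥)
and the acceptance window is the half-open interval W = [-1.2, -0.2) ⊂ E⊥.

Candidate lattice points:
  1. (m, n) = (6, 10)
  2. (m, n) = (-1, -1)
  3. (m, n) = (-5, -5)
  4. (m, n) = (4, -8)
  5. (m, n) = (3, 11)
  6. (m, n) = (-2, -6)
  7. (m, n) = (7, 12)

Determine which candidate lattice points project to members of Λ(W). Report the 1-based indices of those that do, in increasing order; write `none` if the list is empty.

Compute λ' = (1−√5)/2 = -0.61803, so π⊥(m,n) = m -0.61803·n.
[1] lift (6,10): star map gives -0.18034; window check -1.2 ≤ -0.18034 < -0.2 is false → out
[2] lift (-1,-1): star map gives -0.38197; window check -1.2 ≤ -0.38197 < -0.2 is true → IN Λ
[3] lift (-5,-5): star map gives -1.90983; window check -1.2 ≤ -1.90983 < -0.2 is false → out
[4] lift (4,-8): star map gives 8.94427; window check -1.2 ≤ 8.94427 < -0.2 is false → out
[5] lift (3,11): star map gives -3.79837; window check -1.2 ≤ -3.79837 < -0.2 is false → out
[6] lift (-2,-6): star map gives 1.70820; window check -1.2 ≤ 1.70820 < -0.2 is false → out
[7] lift (7,12): star map gives -0.41641; window check -1.2 ≤ -0.41641 < -0.2 is true → IN Λ

2, 7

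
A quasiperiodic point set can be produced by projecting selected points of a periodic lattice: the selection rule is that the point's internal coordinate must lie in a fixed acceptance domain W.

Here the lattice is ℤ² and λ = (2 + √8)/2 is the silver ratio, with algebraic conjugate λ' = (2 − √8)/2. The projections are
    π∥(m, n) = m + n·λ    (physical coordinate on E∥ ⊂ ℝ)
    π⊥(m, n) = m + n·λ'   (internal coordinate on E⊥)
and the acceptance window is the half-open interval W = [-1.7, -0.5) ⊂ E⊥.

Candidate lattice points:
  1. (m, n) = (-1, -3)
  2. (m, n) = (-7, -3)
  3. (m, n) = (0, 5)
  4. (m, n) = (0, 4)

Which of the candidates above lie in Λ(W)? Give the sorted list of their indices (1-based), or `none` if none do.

Compute λ' = (2−√8)/2 = -0.414214, so π⊥(m,n) = m -0.414214·n.
candidate 1: (m,n)=(-1,-3) → π∥ = -1-3·λ ≈ -8.242641, π⊥ = -1-3·λ' ≈ 0.242641 ∉ [-1.7, -0.5) ⇒ out
candidate 2: (m,n)=(-7,-3) → π∥ = -7-3·λ ≈ -14.242641, π⊥ = -7-3·λ' ≈ -5.757359 ∉ [-1.7, -0.5) ⇒ out
candidate 3: (m,n)=(0,5) → π∥ = 0+5·λ ≈ 12.071068, π⊥ = 0+5·λ' ≈ -2.071068 ∉ [-1.7, -0.5) ⇒ out
candidate 4: (m,n)=(0,4) → π∥ = 0+4·λ ≈ 9.656854, π⊥ = 0+4·λ' ≈ -1.656854 ∈ [-1.7, -0.5) ⇒ IN Λ

4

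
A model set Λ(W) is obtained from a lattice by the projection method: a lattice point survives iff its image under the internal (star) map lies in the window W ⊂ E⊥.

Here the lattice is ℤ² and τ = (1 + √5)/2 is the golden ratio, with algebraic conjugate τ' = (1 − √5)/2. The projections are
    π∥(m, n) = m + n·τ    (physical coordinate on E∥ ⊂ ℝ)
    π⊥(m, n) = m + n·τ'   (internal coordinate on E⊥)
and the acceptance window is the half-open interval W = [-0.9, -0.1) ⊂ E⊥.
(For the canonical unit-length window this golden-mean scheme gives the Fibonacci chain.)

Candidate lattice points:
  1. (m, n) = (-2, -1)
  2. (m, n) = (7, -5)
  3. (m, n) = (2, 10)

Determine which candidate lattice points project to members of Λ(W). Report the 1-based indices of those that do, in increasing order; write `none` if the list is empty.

τ' = (1−√5)/2 ≈ -0.6180.
[1] lift (-2,-1): star map gives -1.3820; window check -0.9 ≤ -1.3820 < -0.1 is false → out
[2] lift (7,-5): star map gives 10.0902; window check -0.9 ≤ 10.0902 < -0.1 is false → out
[3] lift (2,10): star map gives -4.1803; window check -0.9 ≤ -4.1803 < -0.1 is false → out

none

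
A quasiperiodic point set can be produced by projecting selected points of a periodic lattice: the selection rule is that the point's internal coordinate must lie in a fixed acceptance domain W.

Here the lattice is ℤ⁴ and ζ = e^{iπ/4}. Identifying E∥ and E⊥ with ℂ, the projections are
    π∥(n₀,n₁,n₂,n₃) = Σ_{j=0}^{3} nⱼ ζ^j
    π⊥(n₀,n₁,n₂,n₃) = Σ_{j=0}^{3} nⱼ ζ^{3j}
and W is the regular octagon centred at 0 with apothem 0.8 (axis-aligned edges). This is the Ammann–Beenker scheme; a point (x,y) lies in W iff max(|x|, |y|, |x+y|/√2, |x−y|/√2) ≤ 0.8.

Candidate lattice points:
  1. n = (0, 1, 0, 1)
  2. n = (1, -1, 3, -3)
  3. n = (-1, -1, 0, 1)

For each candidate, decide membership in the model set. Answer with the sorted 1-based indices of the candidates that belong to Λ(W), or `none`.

3

With ζ = e^{iπ/4} the internal vectors are ζ^0,ζ^3,ζ^6,ζ^9.
candidate 1: n = (0, 1, 0, 1) → π⊥ ≈ (+0.00000, +1.41421); max(|x|,|y|,|x±y|/√2) = 1.41421 > 0.8 ⇒ ∉ W
candidate 2: n = (1, -1, 3, -3) → π⊥ ≈ (-0.41421, -5.82843); max(|x|,|y|,|x±y|/√2) = 5.82843 > 0.8 ⇒ ∉ W
candidate 3: n = (-1, -1, 0, 1) → π⊥ ≈ (+0.41421, +0.00000); max(|x|,|y|,|x±y|/√2) = 0.41421 ≤ 0.8 ⇒ ∈ W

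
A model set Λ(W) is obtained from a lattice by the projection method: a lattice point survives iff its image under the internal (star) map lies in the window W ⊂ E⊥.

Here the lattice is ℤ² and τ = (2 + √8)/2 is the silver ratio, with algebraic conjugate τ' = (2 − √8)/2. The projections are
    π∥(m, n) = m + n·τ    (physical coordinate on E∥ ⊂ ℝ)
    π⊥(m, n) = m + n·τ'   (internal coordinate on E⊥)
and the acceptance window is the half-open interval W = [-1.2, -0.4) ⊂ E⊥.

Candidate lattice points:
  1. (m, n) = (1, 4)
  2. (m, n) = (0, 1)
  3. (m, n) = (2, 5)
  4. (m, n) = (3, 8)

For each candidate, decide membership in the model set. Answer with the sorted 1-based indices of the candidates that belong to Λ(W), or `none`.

Numerically τ ≈ 2.414214 and τ' = −1/τ ≈ -0.414214.
candidate 1: (m,n)=(1,4) → π∥ = 1+4·τ ≈ 10.656854, π⊥ = 1+4·τ' ≈ -0.656854 ∈ [-1.2, -0.4) ⇒ IN Λ
candidate 2: (m,n)=(0,1) → π∥ = 0+1·τ ≈ 2.414214, π⊥ = 0+1·τ' ≈ -0.414214 ∈ [-1.2, -0.4) ⇒ IN Λ
candidate 3: (m,n)=(2,5) → π∥ = 2+5·τ ≈ 14.071068, π⊥ = 2+5·τ' ≈ -0.071068 ∉ [-1.2, -0.4) ⇒ out
candidate 4: (m,n)=(3,8) → π∥ = 3+8·τ ≈ 22.313708, π⊥ = 3+8·τ' ≈ -0.313708 ∉ [-1.2, -0.4) ⇒ out

1, 2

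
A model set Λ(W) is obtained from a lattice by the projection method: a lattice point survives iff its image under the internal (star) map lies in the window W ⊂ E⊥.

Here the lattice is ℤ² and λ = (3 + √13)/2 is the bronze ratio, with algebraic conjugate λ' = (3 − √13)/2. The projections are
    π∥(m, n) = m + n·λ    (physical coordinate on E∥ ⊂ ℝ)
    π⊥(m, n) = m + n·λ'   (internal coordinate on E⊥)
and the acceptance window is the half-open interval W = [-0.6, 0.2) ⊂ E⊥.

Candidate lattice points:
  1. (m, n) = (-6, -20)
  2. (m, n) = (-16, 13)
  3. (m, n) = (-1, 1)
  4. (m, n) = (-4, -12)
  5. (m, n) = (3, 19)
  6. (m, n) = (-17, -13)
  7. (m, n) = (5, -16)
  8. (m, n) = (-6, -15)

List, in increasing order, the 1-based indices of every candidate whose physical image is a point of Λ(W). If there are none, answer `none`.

1, 4

λ' = (3−√13)/2 ≈ -0.302776.
#1 (-6,-20): internal coord -6 + (-20)·λ' = +0.055513; +0.055513 ∈ [-0.6, 0.2) → IN Λ
#2 (-16,13): internal coord -16 + (13)·λ' = -19.936083; -19.936083 ∉ [-0.6, 0.2) → out
#3 (-1,1): internal coord -1 + (1)·λ' = -1.302776; -1.302776 ∉ [-0.6, 0.2) → out
#4 (-4,-12): internal coord -4 + (-12)·λ' = -0.366692; -0.366692 ∈ [-0.6, 0.2) → IN Λ
#5 (3,19): internal coord 3 + (19)·λ' = -2.752737; -2.752737 ∉ [-0.6, 0.2) → out
#6 (-17,-13): internal coord -17 + (-13)·λ' = -13.063917; -13.063917 ∉ [-0.6, 0.2) → out
#7 (5,-16): internal coord 5 + (-16)·λ' = +9.844410; +9.844410 ∉ [-0.6, 0.2) → out
#8 (-6,-15): internal coord -6 + (-15)·λ' = -1.458365; -1.458365 ∉ [-0.6, 0.2) → out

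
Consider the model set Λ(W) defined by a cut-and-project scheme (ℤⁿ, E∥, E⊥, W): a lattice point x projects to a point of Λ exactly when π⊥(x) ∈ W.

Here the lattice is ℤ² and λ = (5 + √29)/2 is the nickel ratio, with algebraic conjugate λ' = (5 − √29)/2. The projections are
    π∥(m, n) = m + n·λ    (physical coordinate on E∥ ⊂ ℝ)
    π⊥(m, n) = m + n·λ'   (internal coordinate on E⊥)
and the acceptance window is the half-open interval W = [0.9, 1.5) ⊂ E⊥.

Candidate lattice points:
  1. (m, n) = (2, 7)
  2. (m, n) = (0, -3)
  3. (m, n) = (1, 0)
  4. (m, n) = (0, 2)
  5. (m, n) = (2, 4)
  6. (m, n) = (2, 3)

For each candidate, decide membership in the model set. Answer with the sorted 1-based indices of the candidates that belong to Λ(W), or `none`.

Numerically λ ≈ 5.19258 and λ' = −1/λ ≈ -0.19258.
candidate 1: (m,n)=(2,7) → π∥ = 2+7·λ ≈ 38.34808, π⊥ = 2+7·λ' ≈ 0.65192 ∉ [0.9, 1.5) ⇒ out
candidate 2: (m,n)=(0,-3) → π∥ = 0-3·λ ≈ -15.57775, π⊥ = 0-3·λ' ≈ 0.57775 ∉ [0.9, 1.5) ⇒ out
candidate 3: (m,n)=(1,0) → π∥ = 1+0·λ ≈ 1.00000, π⊥ = 1+0·λ' ≈ 1.00000 ∈ [0.9, 1.5) ⇒ IN Λ
candidate 4: (m,n)=(0,2) → π∥ = 0+2·λ ≈ 10.38516, π⊥ = 0+2·λ' ≈ -0.38516 ∉ [0.9, 1.5) ⇒ out
candidate 5: (m,n)=(2,4) → π∥ = 2+4·λ ≈ 22.77033, π⊥ = 2+4·λ' ≈ 1.22967 ∈ [0.9, 1.5) ⇒ IN Λ
candidate 6: (m,n)=(2,3) → π∥ = 2+3·λ ≈ 17.57775, π⊥ = 2+3·λ' ≈ 1.42225 ∈ [0.9, 1.5) ⇒ IN Λ

3, 5, 6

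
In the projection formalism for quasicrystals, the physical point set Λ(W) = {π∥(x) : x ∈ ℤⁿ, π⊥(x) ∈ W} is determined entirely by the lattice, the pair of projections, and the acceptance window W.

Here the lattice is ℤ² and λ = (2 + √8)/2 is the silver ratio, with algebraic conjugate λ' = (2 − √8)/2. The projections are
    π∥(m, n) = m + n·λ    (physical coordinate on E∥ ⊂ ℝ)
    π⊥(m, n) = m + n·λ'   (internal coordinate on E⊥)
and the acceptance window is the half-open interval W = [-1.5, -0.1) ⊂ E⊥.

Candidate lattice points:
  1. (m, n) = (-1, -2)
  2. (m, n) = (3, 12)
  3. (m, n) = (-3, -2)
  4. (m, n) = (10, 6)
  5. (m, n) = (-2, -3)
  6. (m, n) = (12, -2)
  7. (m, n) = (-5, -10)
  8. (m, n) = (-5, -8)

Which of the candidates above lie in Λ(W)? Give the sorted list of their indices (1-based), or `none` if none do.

1, 5, 7

Numerically λ ≈ 2.41421 and λ' = −1/λ ≈ -0.41421.
#1 (-1,-2): internal coord -1 + (-2)·λ' = -0.17157; -0.17157 ∈ [-1.5, -0.1) → IN Λ
#2 (3,12): internal coord 3 + (12)·λ' = -1.97056; -1.97056 ∉ [-1.5, -0.1) → out
#3 (-3,-2): internal coord -3 + (-2)·λ' = -2.17157; -2.17157 ∉ [-1.5, -0.1) → out
#4 (10,6): internal coord 10 + (6)·λ' = +7.51472; +7.51472 ∉ [-1.5, -0.1) → out
#5 (-2,-3): internal coord -2 + (-3)·λ' = -0.75736; -0.75736 ∈ [-1.5, -0.1) → IN Λ
#6 (12,-2): internal coord 12 + (-2)·λ' = +12.82843; +12.82843 ∉ [-1.5, -0.1) → out
#7 (-5,-10): internal coord -5 + (-10)·λ' = -0.85786; -0.85786 ∈ [-1.5, -0.1) → IN Λ
#8 (-5,-8): internal coord -5 + (-8)·λ' = -1.68629; -1.68629 ∉ [-1.5, -0.1) → out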